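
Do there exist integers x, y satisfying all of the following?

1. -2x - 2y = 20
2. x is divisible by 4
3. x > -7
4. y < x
Yes

Take x = 0, y = -10. Substituting into each constraint:
  (1) -2(0) - 2(-10) = 20 ✓
  (2) 0 = 4 × 0, remainder 0 ✓
  (3) 0 > -7 ✓
  (4) -10 < 0 ✓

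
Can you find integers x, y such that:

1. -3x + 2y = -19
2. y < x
Yes

Take x = 7, y = 1. Substituting into each constraint:
  (1) -3(7) + 2(1) = -19 ✓
  (2) 1 < 7 ✓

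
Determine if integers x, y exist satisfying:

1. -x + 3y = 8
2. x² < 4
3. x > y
No

The full constraint system is jointly infeasible over the integers. Each constraint and what it forces:

  - -x + 3y = 8: is a linear equation tying the variables together
  - x² < 4: restricts x to |x| ≤ 1
  - x > y: bounds one variable relative to another variable

Propagating the comparison: y < x and x ≤ 1 give y ≤ 0. Range argument: with x ∈ [-1, 1], y ∈ [−∞, 0], the left side of the equation is at most 1, but the right side is 8 > 1. No integer solution exists.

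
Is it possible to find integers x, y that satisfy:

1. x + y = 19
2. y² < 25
Yes

Take x = 19, y = 0. Substituting into each constraint:
  (1) 19 + 0 = 19 ✓
  (2) y² = (0)² = 0, and 0 < 25 ✓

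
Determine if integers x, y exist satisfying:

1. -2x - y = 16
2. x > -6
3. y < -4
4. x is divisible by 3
Yes

Take x = 0, y = -16. Substituting into each constraint:
  (1) -2(0) + 16 = 16 ✓
  (2) 0 > -6 ✓
  (3) -16 < -4 ✓
  (4) 0 = 3 × 0, remainder 0 ✓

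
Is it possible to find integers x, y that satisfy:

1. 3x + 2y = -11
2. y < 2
Yes

Take x = 1, y = -7. Substituting into each constraint:
  (1) 3(1) + 2(-7) = -11 ✓
  (2) -7 < 2 ✓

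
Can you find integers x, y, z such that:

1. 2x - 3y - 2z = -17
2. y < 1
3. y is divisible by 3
Yes

Take x = -15, y = -3, z = -2. Substituting into each constraint:
  (1) 2(-15) - 3(-3) - 2(-2) = -17 ✓
  (2) -3 < 1 ✓
  (3) -3 = 3 × -1, remainder 0 ✓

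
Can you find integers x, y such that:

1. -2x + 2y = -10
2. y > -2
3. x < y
No

A contradictory subset is {-2x + 2y = -10, x < y}. No integer assignment can satisfy these jointly:

  - -2x + 2y = -10: is a linear equation tying the variables together
  - x < y: bounds one variable relative to another variable

From the equation, x − y = 5, i.e. y − x = -5; but y > x requires y − x ≥ 1. Contradiction.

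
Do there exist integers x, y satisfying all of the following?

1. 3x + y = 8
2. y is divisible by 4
Yes

Take x = 4, y = -4. Substituting into each constraint:
  (1) 3(4) + (-4) = 8 ✓
  (2) -4 = 4 × -1, remainder 0 ✓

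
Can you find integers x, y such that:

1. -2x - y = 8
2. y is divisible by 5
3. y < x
Yes

Take x = 1, y = -10. Substituting into each constraint:
  (1) -2(1) + 10 = 8 ✓
  (2) -10 = 5 × -2, remainder 0 ✓
  (3) -10 < 1 ✓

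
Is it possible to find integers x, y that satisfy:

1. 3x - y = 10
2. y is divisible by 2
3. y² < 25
Yes

Take x = 4, y = 2. Substituting into each constraint:
  (1) 3(4) + (-2) = 10 ✓
  (2) 2 = 2 × 1, remainder 0 ✓
  (3) y² = (2)² = 4, and 4 < 25 ✓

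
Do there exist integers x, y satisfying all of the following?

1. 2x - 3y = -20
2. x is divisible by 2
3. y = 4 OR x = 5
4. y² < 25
Yes

Take x = -4, y = 4. Substituting into each constraint:
  (1) 2(-4) - 3(4) = -20 ✓
  (2) -4 = 2 × -2, remainder 0 ✓
  (3) y = 4, target 4 ✓ (first branch holds)
  (4) y² = (4)² = 16, and 16 < 25 ✓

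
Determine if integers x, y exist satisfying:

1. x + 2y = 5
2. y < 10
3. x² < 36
Yes

Take x = 1, y = 2. Substituting into each constraint:
  (1) 1 + 2(2) = 5 ✓
  (2) 2 < 10 ✓
  (3) x² = (1)² = 1, and 1 < 36 ✓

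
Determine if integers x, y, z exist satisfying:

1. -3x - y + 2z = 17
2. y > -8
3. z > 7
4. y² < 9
Yes

Take x = 1, y = 0, z = 10. Substituting into each constraint:
  (1) -3(1) + 0 + 2(10) = 17 ✓
  (2) 0 > -8 ✓
  (3) 10 > 7 ✓
  (4) y² = (0)² = 0, and 0 < 9 ✓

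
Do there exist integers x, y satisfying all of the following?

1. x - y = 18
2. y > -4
Yes

Take x = 18, y = 0. Substituting into each constraint:
  (1) 18 + 0 = 18 ✓
  (2) 0 > -4 ✓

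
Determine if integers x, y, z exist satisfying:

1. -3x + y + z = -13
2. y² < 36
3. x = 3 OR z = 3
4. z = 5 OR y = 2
Yes

Take x = 6, y = 2, z = 3. Substituting into each constraint:
  (1) -3(6) + 2 + 3 = -13 ✓
  (2) y² = (2)² = 4, and 4 < 36 ✓
  (3) z = 3, target 3 ✓ (second branch holds)
  (4) y = 2, target 2 ✓ (second branch holds)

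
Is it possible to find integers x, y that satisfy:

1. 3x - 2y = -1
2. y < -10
Yes

Take x = -9, y = -13. Substituting into each constraint:
  (1) 3(-9) - 2(-13) = -1 ✓
  (2) -13 < -10 ✓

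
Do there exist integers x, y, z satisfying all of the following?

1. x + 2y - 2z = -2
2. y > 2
Yes

Take x = -8, y = 3, z = 0. Substituting into each constraint:
  (1) (-8) + 2(3) - 2(0) = -2 ✓
  (2) 3 > 2 ✓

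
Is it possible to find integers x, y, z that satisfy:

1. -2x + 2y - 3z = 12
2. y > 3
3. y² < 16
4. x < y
No

A contradictory subset is {y > 3, y² < 16}. No integer assignment can satisfy these jointly:

  - y > 3: bounds one variable relative to a constant
  - y² < 16: restricts y to |y| ≤ 3

Direct contradiction: the bounds on y require y ≥ 4 and y ≤ 3 simultaneously, which is empty.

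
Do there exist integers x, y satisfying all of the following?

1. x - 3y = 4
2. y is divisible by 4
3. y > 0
Yes

Take x = 16, y = 4. Substituting into each constraint:
  (1) 16 - 3(4) = 4 ✓
  (2) 4 = 4 × 1, remainder 0 ✓
  (3) 4 > 0 ✓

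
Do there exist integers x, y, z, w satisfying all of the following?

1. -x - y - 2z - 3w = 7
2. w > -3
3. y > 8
Yes

Take x = 0, y = 9, z = -8, w = 0. Substituting into each constraint:
  (1) 0 + (-9) - 2(-8) - 3(0) = 7 ✓
  (2) 0 > -3 ✓
  (3) 9 > 8 ✓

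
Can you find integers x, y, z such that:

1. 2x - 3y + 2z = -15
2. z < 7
Yes

Take x = -6, y = 1, z = 0. Substituting into each constraint:
  (1) 2(-6) - 3(1) + 2(0) = -15 ✓
  (2) 0 < 7 ✓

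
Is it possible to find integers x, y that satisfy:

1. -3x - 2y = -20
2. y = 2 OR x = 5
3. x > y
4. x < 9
No

A contradictory subset is {-3x - 2y = -20, y = 2 OR x = 5}. No integer assignment can satisfy these jointly:

  - -3x - 2y = -20: is a linear equation tying the variables together
  - y = 2 OR x = 5: forces a choice: either y = 2 or x = 5

Split on the disjunction (y = 2 OR x = 5):
  • If y = 2: with y = 2, every remaining term of the linear equation is divisible by 3, so the left side is ≡ 0 (mod 3); but the right side -16 ≡ 2 (mod 3). No integers can satisfy it.
  • If x = 5: with x = 5, every remaining term of the linear equation is divisible by 2, so the left side is ≡ 0 (mod 2); but the right side -5 ≡ 1 (mod 2). No integers can satisfy it.
Both branches are infeasible, so the system has no integer solution.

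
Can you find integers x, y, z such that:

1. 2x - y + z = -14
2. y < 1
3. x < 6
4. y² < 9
Yes

Take x = -7, y = 0, z = 0. Substituting into each constraint:
  (1) 2(-7) + 0 + 0 = -14 ✓
  (2) 0 < 1 ✓
  (3) -7 < 6 ✓
  (4) y² = (0)² = 0, and 0 < 9 ✓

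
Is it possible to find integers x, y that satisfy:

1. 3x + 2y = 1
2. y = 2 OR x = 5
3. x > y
Yes

Take x = 5, y = -7. Substituting into each constraint:
  (1) 3(5) + 2(-7) = 1 ✓
  (2) x = 5, target 5 ✓ (second branch holds)
  (3) 5 > -7 ✓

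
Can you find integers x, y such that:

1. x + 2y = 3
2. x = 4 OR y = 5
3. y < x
No

The full constraint system is jointly infeasible over the integers. Each constraint and what it forces:

  - x + 2y = 3: is a linear equation tying the variables together
  - x = 4 OR y = 5: forces a choice: either x = 4 or y = 5
  - y < x: bounds one variable relative to another variable

Split on the disjunction (x = 4 OR y = 5):
  • If x = 4: with x = 4, every remaining term of the linear equation is divisible by 2, so the left side is ≡ 0 (mod 2); but the right side -1 ≡ 1 (mod 2). No integers can satisfy it.
  • If y = 5: the equation forces x = -7, giving (y, x) = (5, -7), which violates x > y.
Both branches are infeasible, so the system has no integer solution.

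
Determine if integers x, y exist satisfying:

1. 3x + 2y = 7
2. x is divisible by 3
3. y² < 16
Yes

Take x = 3, y = -1. Substituting into each constraint:
  (1) 3(3) + 2(-1) = 7 ✓
  (2) 3 = 3 × 1, remainder 0 ✓
  (3) y² = (-1)² = 1, and 1 < 16 ✓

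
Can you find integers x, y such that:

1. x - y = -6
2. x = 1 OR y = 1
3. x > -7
Yes

Take x = -5, y = 1. Substituting into each constraint:
  (1) (-5) + (-1) = -6 ✓
  (2) y = 1, target 1 ✓ (second branch holds)
  (3) -5 > -7 ✓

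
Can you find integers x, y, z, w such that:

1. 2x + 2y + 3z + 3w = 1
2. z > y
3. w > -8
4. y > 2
Yes

Take x = -10, y = 3, z = 4, w = 1. Substituting into each constraint:
  (1) 2(-10) + 2(3) + 3(4) + 3(1) = 1 ✓
  (2) 4 > 3 ✓
  (3) 1 > -8 ✓
  (4) 3 > 2 ✓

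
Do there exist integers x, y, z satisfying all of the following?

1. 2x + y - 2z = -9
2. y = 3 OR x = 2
Yes

Take x = 2, y = -13, z = 0. Substituting into each constraint:
  (1) 2(2) + (-13) - 2(0) = -9 ✓
  (2) x = 2, target 2 ✓ (second branch holds)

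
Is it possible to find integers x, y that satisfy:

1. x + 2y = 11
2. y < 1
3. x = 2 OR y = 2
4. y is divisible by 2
No

A contradictory subset is {x + 2y = 11, y < 1, x = 2 OR y = 2}. No integer assignment can satisfy these jointly:

  - x + 2y = 11: is a linear equation tying the variables together
  - y < 1: bounds one variable relative to a constant
  - x = 2 OR y = 2: forces a choice: either x = 2 or y = 2

Split on the disjunction (x = 2 OR y = 2):
  • If x = 2: with x = 2, every remaining term of the linear equation is divisible by 2, so the left side is ≡ 0 (mod 2); but the right side 9 ≡ 1 (mod 2). No integers can satisfy it.
  • If y = 2: this contradicts the bound y ≤ 0.
Both branches are infeasible, so the system has no integer solution.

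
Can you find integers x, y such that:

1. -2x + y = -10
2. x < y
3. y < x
No

A contradictory subset is {x < y, y < x}. No integer assignment can satisfy these jointly:

  - x < y: bounds one variable relative to another variable
  - y < x: bounds one variable relative to another variable

Direct contradiction: y > x and x > y cannot both hold.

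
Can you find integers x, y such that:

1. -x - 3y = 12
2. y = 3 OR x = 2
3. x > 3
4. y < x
No

A contradictory subset is {-x - 3y = 12, y = 3 OR x = 2, x > 3}. No integer assignment can satisfy these jointly:

  - -x - 3y = 12: is a linear equation tying the variables together
  - y = 3 OR x = 2: forces a choice: either y = 3 or x = 2
  - x > 3: bounds one variable relative to a constant

Split on the disjunction (y = 3 OR x = 2):
  • If y = 3: the equation forces x = -21, which contradicts the bound x ≥ 4.
  • If x = 2: this contradicts the bound x ≥ 4.
Both branches are infeasible, so the system has no integer solution.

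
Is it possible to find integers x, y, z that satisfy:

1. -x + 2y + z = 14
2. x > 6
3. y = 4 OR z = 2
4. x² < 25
No

A contradictory subset is {x > 6, x² < 25}. No integer assignment can satisfy these jointly:

  - x > 6: bounds one variable relative to a constant
  - x² < 25: restricts x to |x| ≤ 4

Direct contradiction: the bounds on x require x ≥ 7 and x ≤ 4 simultaneously, which is empty.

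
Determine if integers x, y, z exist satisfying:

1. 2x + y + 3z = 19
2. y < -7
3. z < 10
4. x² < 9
Yes

Take x = 0, y = -8, z = 9. Substituting into each constraint:
  (1) 2(0) + (-8) + 3(9) = 19 ✓
  (2) -8 < -7 ✓
  (3) 9 < 10 ✓
  (4) x² = (0)² = 0, and 0 < 9 ✓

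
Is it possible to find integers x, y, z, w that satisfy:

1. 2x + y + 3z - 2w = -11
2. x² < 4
Yes

Take x = 0, y = 1, z = 0, w = 6. Substituting into each constraint:
  (1) 2(0) + 1 + 3(0) - 2(6) = -11 ✓
  (2) x² = (0)² = 0, and 0 < 4 ✓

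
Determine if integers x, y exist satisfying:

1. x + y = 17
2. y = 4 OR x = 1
Yes

Take x = 1, y = 16. Substituting into each constraint:
  (1) 1 + 16 = 17 ✓
  (2) x = 1, target 1 ✓ (second branch holds)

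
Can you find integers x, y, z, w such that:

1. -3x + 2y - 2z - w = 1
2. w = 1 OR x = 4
Yes

Take x = 4, y = 0, z = 0, w = -13. Substituting into each constraint:
  (1) -3(4) + 2(0) - 2(0) + 13 = 1 ✓
  (2) x = 4, target 4 ✓ (second branch holds)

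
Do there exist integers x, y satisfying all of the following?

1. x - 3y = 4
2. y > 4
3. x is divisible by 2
Yes

Take x = 22, y = 6. Substituting into each constraint:
  (1) 22 - 3(6) = 4 ✓
  (2) 6 > 4 ✓
  (3) 22 = 2 × 11, remainder 0 ✓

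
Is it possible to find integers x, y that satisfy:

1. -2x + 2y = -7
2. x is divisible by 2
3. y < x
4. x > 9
No

Even the single constraint (-2x + 2y = -7) is infeasible over the integers.

  - -2x + 2y = -7: every term on the left is divisible by 2, so the LHS ≡ 0 (mod 2), but the RHS -7 is not — no integer solution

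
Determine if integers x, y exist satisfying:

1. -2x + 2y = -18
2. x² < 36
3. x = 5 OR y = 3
Yes

Take x = 5, y = -4. Substituting into each constraint:
  (1) -2(5) + 2(-4) = -18 ✓
  (2) x² = (5)² = 25, and 25 < 36 ✓
  (3) x = 5, target 5 ✓ (first branch holds)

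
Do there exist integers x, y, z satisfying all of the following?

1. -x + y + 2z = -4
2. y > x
Yes

Take x = -2, y = 0, z = -3. Substituting into each constraint:
  (1) 2 + 0 + 2(-3) = -4 ✓
  (2) 0 > -2 ✓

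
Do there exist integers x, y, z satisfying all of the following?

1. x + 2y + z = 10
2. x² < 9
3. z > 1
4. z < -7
No

A contradictory subset is {z > 1, z < -7}. No integer assignment can satisfy these jointly:

  - z > 1: bounds one variable relative to a constant
  - z < -7: bounds one variable relative to a constant

Direct contradiction: the bounds on z require z ≥ 2 and z ≤ -8 simultaneously, which is empty.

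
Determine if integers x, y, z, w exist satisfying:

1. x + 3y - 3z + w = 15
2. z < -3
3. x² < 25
Yes

Take x = 0, y = 0, z = -5, w = 0. Substituting into each constraint:
  (1) 0 + 3(0) - 3(-5) + 0 = 15 ✓
  (2) -5 < -3 ✓
  (3) x² = (0)² = 0, and 0 < 25 ✓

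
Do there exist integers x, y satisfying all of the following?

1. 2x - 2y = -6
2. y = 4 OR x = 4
Yes

Take x = 1, y = 4. Substituting into each constraint:
  (1) 2(1) - 2(4) = -6 ✓
  (2) y = 4, target 4 ✓ (first branch holds)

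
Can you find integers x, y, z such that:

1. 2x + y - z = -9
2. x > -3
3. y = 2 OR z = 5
Yes

Take x = 0, y = -4, z = 5. Substituting into each constraint:
  (1) 2(0) + (-4) + (-5) = -9 ✓
  (2) 0 > -3 ✓
  (3) z = 5, target 5 ✓ (second branch holds)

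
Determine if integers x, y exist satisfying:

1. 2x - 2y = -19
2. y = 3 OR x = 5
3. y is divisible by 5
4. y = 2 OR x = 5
No

Even the single constraint (2x - 2y = -19) is infeasible over the integers.

  - 2x - 2y = -19: every term on the left is divisible by 2, so the LHS ≡ 0 (mod 2), but the RHS -19 is not — no integer solution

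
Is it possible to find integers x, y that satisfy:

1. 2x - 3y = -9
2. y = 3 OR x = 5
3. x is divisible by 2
Yes

Take x = 0, y = 3. Substituting into each constraint:
  (1) 2(0) - 3(3) = -9 ✓
  (2) y = 3, target 3 ✓ (first branch holds)
  (3) 0 = 2 × 0, remainder 0 ✓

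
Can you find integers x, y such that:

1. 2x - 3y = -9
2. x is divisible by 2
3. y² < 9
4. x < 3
Yes

Take x = -6, y = -1. Substituting into each constraint:
  (1) 2(-6) - 3(-1) = -9 ✓
  (2) -6 = 2 × -3, remainder 0 ✓
  (3) y² = (-1)² = 1, and 1 < 9 ✓
  (4) -6 < 3 ✓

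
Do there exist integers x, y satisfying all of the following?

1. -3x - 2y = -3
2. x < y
Yes

Take x = -1, y = 3. Substituting into each constraint:
  (1) -3(-1) - 2(3) = -3 ✓
  (2) -1 < 3 ✓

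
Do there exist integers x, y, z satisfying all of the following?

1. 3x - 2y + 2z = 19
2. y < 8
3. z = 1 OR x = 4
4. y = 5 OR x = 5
Yes

Take x = 5, y = -1, z = 1. Substituting into each constraint:
  (1) 3(5) - 2(-1) + 2(1) = 19 ✓
  (2) -1 < 8 ✓
  (3) z = 1, target 1 ✓ (first branch holds)
  (4) x = 5, target 5 ✓ (second branch holds)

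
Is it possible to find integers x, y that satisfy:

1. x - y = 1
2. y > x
No

The full constraint system is jointly infeasible over the integers. Each constraint and what it forces:

  - x - y = 1: is a linear equation tying the variables together
  - y > x: bounds one variable relative to another variable

From the equation, x − y = 1, i.e. y − x = -1; but y > x requires y − x ≥ 1. Contradiction.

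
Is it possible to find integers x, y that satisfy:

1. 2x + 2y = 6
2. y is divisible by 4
Yes

Take x = 3, y = 0. Substituting into each constraint:
  (1) 2(3) + 2(0) = 6 ✓
  (2) 0 = 4 × 0, remainder 0 ✓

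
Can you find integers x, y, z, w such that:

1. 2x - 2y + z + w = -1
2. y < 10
Yes

Take x = 0, y = 0, z = 0, w = -1. Substituting into each constraint:
  (1) 2(0) - 2(0) + 0 + (-1) = -1 ✓
  (2) 0 < 10 ✓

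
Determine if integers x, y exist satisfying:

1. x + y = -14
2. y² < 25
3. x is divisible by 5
Yes

Take x = -15, y = 1. Substituting into each constraint:
  (1) (-15) + 1 = -14 ✓
  (2) y² = (1)² = 1, and 1 < 25 ✓
  (3) -15 = 5 × -3, remainder 0 ✓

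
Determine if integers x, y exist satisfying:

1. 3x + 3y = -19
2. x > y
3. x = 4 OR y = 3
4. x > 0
No

Even the single constraint (3x + 3y = -19) is infeasible over the integers.

  - 3x + 3y = -19: every term on the left is divisible by 3, so the LHS ≡ 0 (mod 3), but the RHS -19 is not — no integer solution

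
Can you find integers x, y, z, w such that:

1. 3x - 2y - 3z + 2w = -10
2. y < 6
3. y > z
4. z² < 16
Yes

Take x = -1, y = 2, z = 1, w = 0. Substituting into each constraint:
  (1) 3(-1) - 2(2) - 3(1) + 2(0) = -10 ✓
  (2) 2 < 6 ✓
  (3) 2 > 1 ✓
  (4) z² = (1)² = 1, and 1 < 16 ✓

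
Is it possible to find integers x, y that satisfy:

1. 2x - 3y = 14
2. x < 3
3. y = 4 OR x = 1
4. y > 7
No

A contradictory subset is {2x - 3y = 14, y = 4 OR x = 1, y > 7}. No integer assignment can satisfy these jointly:

  - 2x - 3y = 14: is a linear equation tying the variables together
  - y = 4 OR x = 1: forces a choice: either y = 4 or x = 1
  - y > 7: bounds one variable relative to a constant

Split on the disjunction (y = 4 OR x = 1):
  • If y = 4: this contradicts the bound y ≥ 8.
  • If x = 1: the equation forces y = -4, which contradicts the bound y ≥ 8.
Both branches are infeasible, so the system has no integer solution.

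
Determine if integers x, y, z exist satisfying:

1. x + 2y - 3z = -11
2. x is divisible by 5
Yes

Take x = 0, y = -4, z = 1. Substituting into each constraint:
  (1) 0 + 2(-4) - 3(1) = -11 ✓
  (2) 0 = 5 × 0, remainder 0 ✓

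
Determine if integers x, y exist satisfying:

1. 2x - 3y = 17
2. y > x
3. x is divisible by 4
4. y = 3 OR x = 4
No

A contradictory subset is {2x - 3y = 17, y > x, y = 3 OR x = 4}. No integer assignment can satisfy these jointly:

  - 2x - 3y = 17: is a linear equation tying the variables together
  - y > x: bounds one variable relative to another variable
  - y = 3 OR x = 4: forces a choice: either y = 3 or x = 4

Split on the disjunction (y = 3 OR x = 4):
  • If y = 3: the equation forces x = 13, giving (y, x) = (3, 13), which violates y > x.
  • If x = 4: the equation forces y = -3, giving (x, y) = (4, -3), which violates y > x.
Both branches are infeasible, so the system has no integer solution.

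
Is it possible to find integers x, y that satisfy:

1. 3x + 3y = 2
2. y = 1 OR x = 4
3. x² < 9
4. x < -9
No

Even the single constraint (3x + 3y = 2) is infeasible over the integers.

  - 3x + 3y = 2: every term on the left is divisible by 3, so the LHS ≡ 0 (mod 3), but the RHS 2 is not — no integer solution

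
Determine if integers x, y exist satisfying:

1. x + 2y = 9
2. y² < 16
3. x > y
Yes

Take x = 5, y = 2. Substituting into each constraint:
  (1) 5 + 2(2) = 9 ✓
  (2) y² = (2)² = 4, and 4 < 16 ✓
  (3) 5 > 2 ✓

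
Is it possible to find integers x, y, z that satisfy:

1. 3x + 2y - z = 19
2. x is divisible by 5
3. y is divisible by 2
Yes

Take x = 0, y = 0, z = -19. Substituting into each constraint:
  (1) 3(0) + 2(0) + 19 = 19 ✓
  (2) 0 = 5 × 0, remainder 0 ✓
  (3) 0 = 2 × 0, remainder 0 ✓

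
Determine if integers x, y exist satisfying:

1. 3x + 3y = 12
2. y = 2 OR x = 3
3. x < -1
No

The full constraint system is jointly infeasible over the integers. Each constraint and what it forces:

  - 3x + 3y = 12: is a linear equation tying the variables together
  - y = 2 OR x = 3: forces a choice: either y = 2 or x = 3
  - x < -1: bounds one variable relative to a constant

Split on the disjunction (y = 2 OR x = 3):
  • If y = 2: the equation forces x = 2, which contradicts the bound x ≤ -2.
  • If x = 3: this contradicts the bound x ≤ -2.
Both branches are infeasible, so the system has no integer solution.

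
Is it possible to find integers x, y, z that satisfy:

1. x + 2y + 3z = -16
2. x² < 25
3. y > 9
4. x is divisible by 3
Yes

Take x = 0, y = 10, z = -12. Substituting into each constraint:
  (1) 0 + 2(10) + 3(-12) = -16 ✓
  (2) x² = (0)² = 0, and 0 < 25 ✓
  (3) 10 > 9 ✓
  (4) 0 = 3 × 0, remainder 0 ✓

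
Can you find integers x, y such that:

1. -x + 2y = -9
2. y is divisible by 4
Yes

Take x = 9, y = 0. Substituting into each constraint:
  (1) (-9) + 2(0) = -9 ✓
  (2) 0 = 4 × 0, remainder 0 ✓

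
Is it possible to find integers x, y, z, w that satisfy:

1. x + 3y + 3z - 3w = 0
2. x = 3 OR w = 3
Yes

Take x = 3, y = -1, z = 0, w = 0. Substituting into each constraint:
  (1) 3 + 3(-1) + 3(0) - 3(0) = 0 ✓
  (2) x = 3, target 3 ✓ (first branch holds)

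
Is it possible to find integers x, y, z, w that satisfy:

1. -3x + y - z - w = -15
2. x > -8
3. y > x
Yes

Take x = 0, y = 1, z = 0, w = 16. Substituting into each constraint:
  (1) -3(0) + 1 + 0 + (-16) = -15 ✓
  (2) 0 > -8 ✓
  (3) 1 > 0 ✓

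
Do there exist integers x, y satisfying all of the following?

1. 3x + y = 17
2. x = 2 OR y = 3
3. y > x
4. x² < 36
Yes

Take x = 2, y = 11. Substituting into each constraint:
  (1) 3(2) + 11 = 17 ✓
  (2) x = 2, target 2 ✓ (first branch holds)
  (3) 11 > 2 ✓
  (4) x² = (2)² = 4, and 4 < 36 ✓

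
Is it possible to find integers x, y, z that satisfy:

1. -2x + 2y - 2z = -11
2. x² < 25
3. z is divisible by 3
No

Even the single constraint (-2x + 2y - 2z = -11) is infeasible over the integers.

  - -2x + 2y - 2z = -11: every term on the left is divisible by 2, so the LHS ≡ 0 (mod 2), but the RHS -11 is not — no integer solution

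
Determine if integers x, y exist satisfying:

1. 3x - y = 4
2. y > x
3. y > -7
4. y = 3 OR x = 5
Yes

Take x = 5, y = 11. Substituting into each constraint:
  (1) 3(5) + (-11) = 4 ✓
  (2) 11 > 5 ✓
  (3) 11 > -7 ✓
  (4) x = 5, target 5 ✓ (second branch holds)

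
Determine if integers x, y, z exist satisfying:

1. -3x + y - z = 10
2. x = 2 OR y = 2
Yes

Take x = 2, y = 1, z = -15. Substituting into each constraint:
  (1) -3(2) + 1 + 15 = 10 ✓
  (2) x = 2, target 2 ✓ (first branch holds)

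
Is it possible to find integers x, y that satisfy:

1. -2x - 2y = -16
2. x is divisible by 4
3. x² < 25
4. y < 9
Yes

Take x = 0, y = 8. Substituting into each constraint:
  (1) -2(0) - 2(8) = -16 ✓
  (2) 0 = 4 × 0, remainder 0 ✓
  (3) x² = (0)² = 0, and 0 < 25 ✓
  (4) 8 < 9 ✓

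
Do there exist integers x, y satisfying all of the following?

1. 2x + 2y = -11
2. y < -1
No

Even the single constraint (2x + 2y = -11) is infeasible over the integers.

  - 2x + 2y = -11: every term on the left is divisible by 2, so the LHS ≡ 0 (mod 2), but the RHS -11 is not — no integer solution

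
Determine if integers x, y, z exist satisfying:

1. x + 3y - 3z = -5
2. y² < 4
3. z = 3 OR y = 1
Yes

Take x = 4, y = 1, z = 4. Substituting into each constraint:
  (1) 4 + 3(1) - 3(4) = -5 ✓
  (2) y² = (1)² = 1, and 1 < 4 ✓
  (3) y = 1, target 1 ✓ (second branch holds)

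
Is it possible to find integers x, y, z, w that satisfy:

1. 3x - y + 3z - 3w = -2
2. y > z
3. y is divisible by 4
Yes

Take x = 0, y = 8, z = 7, w = 5. Substituting into each constraint:
  (1) 3(0) + (-8) + 3(7) - 3(5) = -2 ✓
  (2) 8 > 7 ✓
  (3) 8 = 4 × 2, remainder 0 ✓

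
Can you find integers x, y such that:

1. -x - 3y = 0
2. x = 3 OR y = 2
Yes

Take x = 3, y = -1. Substituting into each constraint:
  (1) (-3) - 3(-1) = 0 ✓
  (2) x = 3, target 3 ✓ (first branch holds)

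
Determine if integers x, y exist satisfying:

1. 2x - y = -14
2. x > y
Yes

Take x = -15, y = -16. Substituting into each constraint:
  (1) 2(-15) + 16 = -14 ✓
  (2) -15 > -16 ✓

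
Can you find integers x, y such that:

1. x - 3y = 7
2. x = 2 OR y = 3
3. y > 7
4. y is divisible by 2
No

A contradictory subset is {x - 3y = 7, x = 2 OR y = 3, y > 7}. No integer assignment can satisfy these jointly:

  - x - 3y = 7: is a linear equation tying the variables together
  - x = 2 OR y = 3: forces a choice: either x = 2 or y = 3
  - y > 7: bounds one variable relative to a constant

Split on the disjunction (x = 2 OR y = 3):
  • If x = 2: with x = 2, every remaining term of the linear equation is divisible by 3, so the left side is ≡ 0 (mod 3); but the right side 5 ≡ 2 (mod 3). No integers can satisfy it.
  • If y = 3: this contradicts the bound y ≥ 8.
Both branches are infeasible, so the system has no integer solution.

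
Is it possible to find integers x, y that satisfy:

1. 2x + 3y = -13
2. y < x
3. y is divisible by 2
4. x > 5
No

A contradictory subset is {2x + 3y = -13, y is divisible by 2}. No integer assignment can satisfy these jointly:

  - 2x + 3y = -13: is a linear equation tying the variables together
  - y is divisible by 2: restricts y to multiples of 2

Modular obstruction: writing y = 2y', every remaining term of the linear equation is divisible by 2, so the left side is ≡ 0 (mod 2); but the right side -13 ≡ 1 (mod 2). No integers can satisfy it.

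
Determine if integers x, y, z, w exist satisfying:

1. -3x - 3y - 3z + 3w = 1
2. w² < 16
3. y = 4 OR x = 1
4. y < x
No

Even the single constraint (-3x - 3y - 3z + 3w = 1) is infeasible over the integers.

  - -3x - 3y - 3z + 3w = 1: every term on the left is divisible by 3, so the LHS ≡ 0 (mod 3), but the RHS 1 is not — no integer solution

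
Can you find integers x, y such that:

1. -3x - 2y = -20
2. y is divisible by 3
No

The full constraint system is jointly infeasible over the integers. Each constraint and what it forces:

  - -3x - 2y = -20: is a linear equation tying the variables together
  - y is divisible by 3: restricts y to multiples of 3

Modular obstruction: writing y = 3y', every remaining term of the linear equation is divisible by 3, so the left side is ≡ 0 (mod 3); but the right side -20 ≡ 1 (mod 3). No integers can satisfy it.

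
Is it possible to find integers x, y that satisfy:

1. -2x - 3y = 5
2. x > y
Yes

Take x = 2, y = -3. Substituting into each constraint:
  (1) -2(2) - 3(-3) = 5 ✓
  (2) 2 > -3 ✓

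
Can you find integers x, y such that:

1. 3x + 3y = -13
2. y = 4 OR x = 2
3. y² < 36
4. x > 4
No

Even the single constraint (3x + 3y = -13) is infeasible over the integers.

  - 3x + 3y = -13: every term on the left is divisible by 3, so the LHS ≡ 0 (mod 3), but the RHS -13 is not — no integer solution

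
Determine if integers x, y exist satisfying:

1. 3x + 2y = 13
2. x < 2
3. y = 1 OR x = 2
No

The full constraint system is jointly infeasible over the integers. Each constraint and what it forces:

  - 3x + 2y = 13: is a linear equation tying the variables together
  - x < 2: bounds one variable relative to a constant
  - y = 1 OR x = 2: forces a choice: either y = 1 or x = 2

Split on the disjunction (y = 1 OR x = 2):
  • If y = 1: with y = 1, every remaining term of the linear equation is divisible by 3, so the left side is ≡ 0 (mod 3); but the right side 11 ≡ 2 (mod 3). No integers can satisfy it.
  • If x = 2: this contradicts the bound x ≤ 1.
Both branches are infeasible, so the system has no integer solution.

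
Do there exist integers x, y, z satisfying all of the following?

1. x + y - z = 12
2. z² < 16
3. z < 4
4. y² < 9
Yes

Take x = 12, y = 0, z = 0. Substituting into each constraint:
  (1) 12 + 0 + 0 = 12 ✓
  (2) z² = (0)² = 0, and 0 < 16 ✓
  (3) 0 < 4 ✓
  (4) y² = (0)² = 0, and 0 < 9 ✓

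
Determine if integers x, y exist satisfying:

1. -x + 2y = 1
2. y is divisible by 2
Yes

Take x = -1, y = 0. Substituting into each constraint:
  (1) 1 + 2(0) = 1 ✓
  (2) 0 = 2 × 0, remainder 0 ✓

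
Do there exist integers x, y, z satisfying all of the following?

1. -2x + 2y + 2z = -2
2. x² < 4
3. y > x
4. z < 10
Yes

Take x = 0, y = 1, z = -2. Substituting into each constraint:
  (1) -2(0) + 2(1) + 2(-2) = -2 ✓
  (2) x² = (0)² = 0, and 0 < 4 ✓
  (3) 1 > 0 ✓
  (4) -2 < 10 ✓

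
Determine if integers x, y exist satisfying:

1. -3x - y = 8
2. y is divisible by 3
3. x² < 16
No

A contradictory subset is {-3x - y = 8, y is divisible by 3}. No integer assignment can satisfy these jointly:

  - -3x - y = 8: is a linear equation tying the variables together
  - y is divisible by 3: restricts y to multiples of 3

Modular obstruction: writing y = 3y', every remaining term of the linear equation is divisible by 3, so the left side is ≡ 0 (mod 3); but the right side 8 ≡ 2 (mod 3). No integers can satisfy it.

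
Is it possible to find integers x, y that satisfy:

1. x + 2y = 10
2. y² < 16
Yes

Take x = 10, y = 0. Substituting into each constraint:
  (1) 10 + 2(0) = 10 ✓
  (2) y² = (0)² = 0, and 0 < 16 ✓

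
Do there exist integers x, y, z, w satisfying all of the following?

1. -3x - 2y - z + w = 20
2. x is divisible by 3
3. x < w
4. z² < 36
Yes

Take x = -12, y = 0, z = 5, w = -11. Substituting into each constraint:
  (1) -3(-12) - 2(0) + (-5) + (-11) = 20 ✓
  (2) -12 = 3 × -4, remainder 0 ✓
  (3) -12 < -11 ✓
  (4) z² = (5)² = 25, and 25 < 36 ✓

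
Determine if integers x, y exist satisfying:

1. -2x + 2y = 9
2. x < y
No

Even the single constraint (-2x + 2y = 9) is infeasible over the integers.

  - -2x + 2y = 9: every term on the left is divisible by 2, so the LHS ≡ 0 (mod 2), but the RHS 9 is not — no integer solution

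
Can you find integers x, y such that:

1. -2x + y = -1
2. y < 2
Yes

Take x = 0, y = -1. Substituting into each constraint:
  (1) -2(0) + (-1) = -1 ✓
  (2) -1 < 2 ✓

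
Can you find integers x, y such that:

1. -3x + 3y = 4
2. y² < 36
No

Even the single constraint (-3x + 3y = 4) is infeasible over the integers.

  - -3x + 3y = 4: every term on the left is divisible by 3, so the LHS ≡ 0 (mod 3), but the RHS 4 is not — no integer solution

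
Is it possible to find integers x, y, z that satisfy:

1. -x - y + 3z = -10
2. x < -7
Yes

Take x = -8, y = 18, z = 0. Substituting into each constraint:
  (1) 8 + (-18) + 3(0) = -10 ✓
  (2) -8 < -7 ✓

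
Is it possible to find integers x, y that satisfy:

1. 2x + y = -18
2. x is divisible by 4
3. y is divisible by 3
Yes

Take x = 0, y = -18. Substituting into each constraint:
  (1) 2(0) + (-18) = -18 ✓
  (2) 0 = 4 × 0, remainder 0 ✓
  (3) -18 = 3 × -6, remainder 0 ✓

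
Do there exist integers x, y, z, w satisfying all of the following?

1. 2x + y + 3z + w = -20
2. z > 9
Yes

Take x = -25, y = 0, z = 10, w = 0. Substituting into each constraint:
  (1) 2(-25) + 0 + 3(10) + 0 = -20 ✓
  (2) 10 > 9 ✓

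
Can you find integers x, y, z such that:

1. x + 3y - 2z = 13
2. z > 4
Yes

Take x = 23, y = 0, z = 5. Substituting into each constraint:
  (1) 23 + 3(0) - 2(5) = 13 ✓
  (2) 5 > 4 ✓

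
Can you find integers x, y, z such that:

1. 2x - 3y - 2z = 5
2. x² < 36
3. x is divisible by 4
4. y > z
Yes

Take x = 4, y = 1, z = 0. Substituting into each constraint:
  (1) 2(4) - 3(1) - 2(0) = 5 ✓
  (2) x² = (4)² = 16, and 16 < 36 ✓
  (3) 4 = 4 × 1, remainder 0 ✓
  (4) 1 > 0 ✓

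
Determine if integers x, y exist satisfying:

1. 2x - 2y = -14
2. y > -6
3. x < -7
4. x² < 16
No

A contradictory subset is {x < -7, x² < 16}. No integer assignment can satisfy these jointly:

  - x < -7: bounds one variable relative to a constant
  - x² < 16: restricts x to |x| ≤ 3

Direct contradiction: the bounds on x require x ≥ -3 and x ≤ -8 simultaneously, which is empty.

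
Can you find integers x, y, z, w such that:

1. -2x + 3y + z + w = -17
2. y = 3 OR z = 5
Yes

Take x = 0, y = 0, z = 5, w = -22. Substituting into each constraint:
  (1) -2(0) + 3(0) + 5 + (-22) = -17 ✓
  (2) z = 5, target 5 ✓ (second branch holds)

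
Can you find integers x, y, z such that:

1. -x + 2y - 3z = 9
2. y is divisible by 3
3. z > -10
Yes

Take x = 0, y = 0, z = -3. Substituting into each constraint:
  (1) 0 + 2(0) - 3(-3) = 9 ✓
  (2) 0 = 3 × 0, remainder 0 ✓
  (3) -3 > -10 ✓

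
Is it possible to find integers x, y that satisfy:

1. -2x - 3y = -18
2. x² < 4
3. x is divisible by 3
Yes

Take x = 0, y = 6. Substituting into each constraint:
  (1) -2(0) - 3(6) = -18 ✓
  (2) x² = (0)² = 0, and 0 < 4 ✓
  (3) 0 = 3 × 0, remainder 0 ✓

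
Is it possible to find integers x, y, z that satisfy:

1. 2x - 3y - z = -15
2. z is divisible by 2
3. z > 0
Yes

Take x = -8, y = -1, z = 2. Substituting into each constraint:
  (1) 2(-8) - 3(-1) + (-2) = -15 ✓
  (2) 2 = 2 × 1, remainder 0 ✓
  (3) 2 > 0 ✓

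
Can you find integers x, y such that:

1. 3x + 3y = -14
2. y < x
No

Even the single constraint (3x + 3y = -14) is infeasible over the integers.

  - 3x + 3y = -14: every term on the left is divisible by 3, so the LHS ≡ 0 (mod 3), but the RHS -14 is not — no integer solution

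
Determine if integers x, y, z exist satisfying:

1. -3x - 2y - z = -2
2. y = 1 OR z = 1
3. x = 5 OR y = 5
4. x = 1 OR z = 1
Yes

Take x = -3, y = 5, z = 1. Substituting into each constraint:
  (1) -3(-3) - 2(5) + (-1) = -2 ✓
  (2) z = 1, target 1 ✓ (second branch holds)
  (3) y = 5, target 5 ✓ (second branch holds)
  (4) z = 1, target 1 ✓ (second branch holds)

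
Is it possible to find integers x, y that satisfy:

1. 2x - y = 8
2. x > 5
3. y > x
Yes

Take x = 9, y = 10. Substituting into each constraint:
  (1) 2(9) + (-10) = 8 ✓
  (2) 9 > 5 ✓
  (3) 10 > 9 ✓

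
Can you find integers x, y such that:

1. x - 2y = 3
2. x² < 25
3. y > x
No

The full constraint system is jointly infeasible over the integers. Each constraint and what it forces:

  - x - 2y = 3: is a linear equation tying the variables together
  - x² < 25: restricts x to |x| ≤ 4
  - y > x: bounds one variable relative to another variable

The bounds confine x to {-4, -3, -2, -1, 0, 1, 2, 3, 4}. For each value, substitute into the equation:
  • x = -4: the equation gives -2y = 7, so y would not be an integer.
  • x = -3: the equation forces y = -3, but y > x fails since -3 ≤ -3.
  • x = -2: the equation gives -2y = 5, so y would not be an integer.
  • x = -1: the equation forces y = -2, but y > x fails since -2 ≤ -1.
  • x = 0: the equation gives -2y = 3, so y would not be an integer.
  • x = 1: the equation forces y = -1, but y > x fails since -1 ≤ 1.
  • x = 2: the equation gives -2y = 1, so y would not be an integer.
  • x = 3: the equation forces y = 0, but y > x fails since 0 ≤ 3.
  • x = 4: the equation gives -2y = -1, so y would not be an integer.
Every case fails, so no integer solution exists.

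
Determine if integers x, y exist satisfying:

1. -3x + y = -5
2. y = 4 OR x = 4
Yes

Take x = 3, y = 4. Substituting into each constraint:
  (1) -3(3) + 4 = -5 ✓
  (2) y = 4, target 4 ✓ (first branch holds)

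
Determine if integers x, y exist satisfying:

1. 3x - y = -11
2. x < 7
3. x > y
Yes

Take x = -6, y = -7. Substituting into each constraint:
  (1) 3(-6) + 7 = -11 ✓
  (2) -6 < 7 ✓
  (3) -6 > -7 ✓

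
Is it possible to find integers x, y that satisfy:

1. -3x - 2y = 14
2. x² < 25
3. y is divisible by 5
Yes

Take x = 2, y = -10. Substituting into each constraint:
  (1) -3(2) - 2(-10) = 14 ✓
  (2) x² = (2)² = 4, and 4 < 25 ✓
  (3) -10 = 5 × -2, remainder 0 ✓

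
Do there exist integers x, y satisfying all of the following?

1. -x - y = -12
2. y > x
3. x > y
No

A contradictory subset is {y > x, x > y}. No integer assignment can satisfy these jointly:

  - y > x: bounds one variable relative to another variable
  - x > y: bounds one variable relative to another variable

Direct contradiction: y > x and x > y cannot both hold.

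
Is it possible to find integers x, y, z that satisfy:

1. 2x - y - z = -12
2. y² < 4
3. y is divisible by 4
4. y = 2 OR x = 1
Yes

Take x = 1, y = 0, z = 14. Substituting into each constraint:
  (1) 2(1) + 0 + (-14) = -12 ✓
  (2) y² = (0)² = 0, and 0 < 4 ✓
  (3) 0 = 4 × 0, remainder 0 ✓
  (4) x = 1, target 1 ✓ (second branch holds)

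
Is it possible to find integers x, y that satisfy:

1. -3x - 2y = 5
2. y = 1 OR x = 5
Yes

Take x = 5, y = -10. Substituting into each constraint:
  (1) -3(5) - 2(-10) = 5 ✓
  (2) x = 5, target 5 ✓ (second branch holds)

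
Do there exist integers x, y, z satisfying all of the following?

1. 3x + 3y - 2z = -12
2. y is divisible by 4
Yes

Take x = 0, y = 0, z = 6. Substituting into each constraint:
  (1) 3(0) + 3(0) - 2(6) = -12 ✓
  (2) 0 = 4 × 0, remainder 0 ✓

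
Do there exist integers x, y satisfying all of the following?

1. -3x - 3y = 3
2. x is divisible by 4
Yes

Take x = 0, y = -1. Substituting into each constraint:
  (1) -3(0) - 3(-1) = 3 ✓
  (2) 0 = 4 × 0, remainder 0 ✓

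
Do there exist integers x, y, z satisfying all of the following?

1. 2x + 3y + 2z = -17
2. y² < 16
Yes

Take x = 0, y = 1, z = -10. Substituting into each constraint:
  (1) 2(0) + 3(1) + 2(-10) = -17 ✓
  (2) y² = (1)² = 1, and 1 < 16 ✓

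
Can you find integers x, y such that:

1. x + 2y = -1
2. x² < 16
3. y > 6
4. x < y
No

A contradictory subset is {x + 2y = -1, x² < 16, y > 6}. No integer assignment can satisfy these jointly:

  - x + 2y = -1: is a linear equation tying the variables together
  - x² < 16: restricts x to |x| ≤ 3
  - y > 6: bounds one variable relative to a constant

Range argument: with x ∈ [-3, 3], y ∈ [7, ∞], the left side of the equation is at least 11, but the right side is -1 < 11. No integer solution exists.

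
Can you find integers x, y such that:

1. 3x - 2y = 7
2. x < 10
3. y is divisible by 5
Yes

Take x = 9, y = 10. Substituting into each constraint:
  (1) 3(9) - 2(10) = 7 ✓
  (2) 9 < 10 ✓
  (3) 10 = 5 × 2, remainder 0 ✓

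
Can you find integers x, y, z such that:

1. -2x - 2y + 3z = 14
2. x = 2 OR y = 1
Yes

Take x = 2, y = -9, z = 0. Substituting into each constraint:
  (1) -2(2) - 2(-9) + 3(0) = 14 ✓
  (2) x = 2, target 2 ✓ (first branch holds)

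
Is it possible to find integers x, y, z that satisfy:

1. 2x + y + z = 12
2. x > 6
Yes

Take x = 7, y = 0, z = -2. Substituting into each constraint:
  (1) 2(7) + 0 + (-2) = 12 ✓
  (2) 7 > 6 ✓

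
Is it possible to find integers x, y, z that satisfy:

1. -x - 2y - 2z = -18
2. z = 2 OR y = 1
Yes

Take x = 14, y = 0, z = 2. Substituting into each constraint:
  (1) (-14) - 2(0) - 2(2) = -18 ✓
  (2) z = 2, target 2 ✓ (first branch holds)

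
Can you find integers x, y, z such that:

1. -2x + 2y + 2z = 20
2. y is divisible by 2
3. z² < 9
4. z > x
Yes

Take x = -2, y = 8, z = 0. Substituting into each constraint:
  (1) -2(-2) + 2(8) + 2(0) = 20 ✓
  (2) 8 = 2 × 4, remainder 0 ✓
  (3) z² = (0)² = 0, and 0 < 9 ✓
  (4) 0 > -2 ✓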